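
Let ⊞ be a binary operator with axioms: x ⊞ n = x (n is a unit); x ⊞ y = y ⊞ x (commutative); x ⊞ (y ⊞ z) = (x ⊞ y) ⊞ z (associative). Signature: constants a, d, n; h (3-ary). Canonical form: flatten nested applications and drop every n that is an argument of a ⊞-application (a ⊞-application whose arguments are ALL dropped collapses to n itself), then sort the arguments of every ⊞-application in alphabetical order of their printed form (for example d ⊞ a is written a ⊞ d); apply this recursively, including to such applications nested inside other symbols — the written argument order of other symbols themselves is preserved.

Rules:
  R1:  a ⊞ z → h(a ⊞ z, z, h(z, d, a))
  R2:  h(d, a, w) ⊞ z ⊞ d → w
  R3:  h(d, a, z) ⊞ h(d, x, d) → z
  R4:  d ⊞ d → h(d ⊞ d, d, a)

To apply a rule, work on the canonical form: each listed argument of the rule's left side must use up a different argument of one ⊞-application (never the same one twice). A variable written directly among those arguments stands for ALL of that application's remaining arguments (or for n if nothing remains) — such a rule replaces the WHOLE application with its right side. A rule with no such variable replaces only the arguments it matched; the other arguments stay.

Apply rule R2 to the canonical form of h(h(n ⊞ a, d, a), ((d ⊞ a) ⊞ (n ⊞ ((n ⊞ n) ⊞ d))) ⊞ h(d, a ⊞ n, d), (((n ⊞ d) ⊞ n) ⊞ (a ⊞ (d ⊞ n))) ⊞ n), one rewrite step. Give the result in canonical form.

Answer: h(h(a, d, a), d, a ⊞ d ⊞ d)

Derivation:
Canonical form:  h(h(a, d, a), a ⊞ d ⊞ d ⊞ h(d, a, d), a ⊞ d ⊞ d)
Match R2:  consume d, h(d, a, d);  w := d, z := a ⊞ d
The extension variable absorbs all remaining arguments, so the whole application is rewritten.
New term:  h(h(a, d, a), d, a ⊞ d ⊞ d)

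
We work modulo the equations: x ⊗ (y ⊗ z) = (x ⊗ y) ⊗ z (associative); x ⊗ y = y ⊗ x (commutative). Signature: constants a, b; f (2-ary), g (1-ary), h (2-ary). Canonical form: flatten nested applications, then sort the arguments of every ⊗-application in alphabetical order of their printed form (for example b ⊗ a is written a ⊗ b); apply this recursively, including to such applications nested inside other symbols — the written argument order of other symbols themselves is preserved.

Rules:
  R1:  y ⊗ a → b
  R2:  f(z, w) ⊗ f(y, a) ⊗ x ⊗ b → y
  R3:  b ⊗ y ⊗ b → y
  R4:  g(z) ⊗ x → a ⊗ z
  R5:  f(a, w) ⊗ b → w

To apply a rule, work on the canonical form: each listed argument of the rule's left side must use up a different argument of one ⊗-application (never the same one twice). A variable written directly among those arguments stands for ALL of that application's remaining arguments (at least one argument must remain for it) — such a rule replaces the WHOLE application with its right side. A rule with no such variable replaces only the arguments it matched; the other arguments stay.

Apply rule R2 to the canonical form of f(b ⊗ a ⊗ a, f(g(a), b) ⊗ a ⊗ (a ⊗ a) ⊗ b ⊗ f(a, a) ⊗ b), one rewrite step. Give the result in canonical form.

Answer: f(a ⊗ a ⊗ b, a)

Derivation:
Canonical form:  f(a ⊗ a ⊗ b, a ⊗ a ⊗ a ⊗ b ⊗ b ⊗ f(a, a) ⊗ f(g(a), b))
Apply R2:  consuming b, f(a, a), f(g(a), b);  w := b, x := a ⊗ a ⊗ a ⊗ b, y := a, z := g(a)
The variable takes the whole remainder — replace the entire application.
Giving:  f(a ⊗ a ⊗ b, a)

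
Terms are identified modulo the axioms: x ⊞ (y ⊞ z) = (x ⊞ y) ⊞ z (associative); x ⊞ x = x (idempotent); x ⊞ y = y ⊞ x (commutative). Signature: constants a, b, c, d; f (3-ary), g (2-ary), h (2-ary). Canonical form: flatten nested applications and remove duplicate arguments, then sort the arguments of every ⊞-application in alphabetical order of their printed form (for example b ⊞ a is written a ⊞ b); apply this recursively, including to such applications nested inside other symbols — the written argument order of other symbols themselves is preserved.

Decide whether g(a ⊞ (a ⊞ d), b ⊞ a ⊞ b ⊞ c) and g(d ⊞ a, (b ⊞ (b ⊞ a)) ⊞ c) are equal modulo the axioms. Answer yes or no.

Answer: yes — both canonical forms are g(a ⊞ d, a ⊞ b ⊞ c)

Derivation:
Left:  g(a ⊞ (a ⊞ d), b ⊞ a ⊞ b ⊞ c)
  Focus inside:  b ⊞ a ⊞ b ⊞ c
  Deduplicate:  drop duplicate b
  Sort arguments:  a ⊞ b ⊞ c
  Rebuild:  g(a ⊞ d, a ⊞ b ⊞ c)
Right:  g(d ⊞ a, (b ⊞ (b ⊞ a)) ⊞ c)
  Descend into:  (b ⊞ (b ⊞ a)) ⊞ c
  Merge nested applications:  b ⊞ b ⊞ a ⊞ c
  Idempotence:  drop duplicate b
  Sort arguments:  a ⊞ b ⊞ c
  Rebuild:  g(a ⊞ d, a ⊞ b ⊞ c)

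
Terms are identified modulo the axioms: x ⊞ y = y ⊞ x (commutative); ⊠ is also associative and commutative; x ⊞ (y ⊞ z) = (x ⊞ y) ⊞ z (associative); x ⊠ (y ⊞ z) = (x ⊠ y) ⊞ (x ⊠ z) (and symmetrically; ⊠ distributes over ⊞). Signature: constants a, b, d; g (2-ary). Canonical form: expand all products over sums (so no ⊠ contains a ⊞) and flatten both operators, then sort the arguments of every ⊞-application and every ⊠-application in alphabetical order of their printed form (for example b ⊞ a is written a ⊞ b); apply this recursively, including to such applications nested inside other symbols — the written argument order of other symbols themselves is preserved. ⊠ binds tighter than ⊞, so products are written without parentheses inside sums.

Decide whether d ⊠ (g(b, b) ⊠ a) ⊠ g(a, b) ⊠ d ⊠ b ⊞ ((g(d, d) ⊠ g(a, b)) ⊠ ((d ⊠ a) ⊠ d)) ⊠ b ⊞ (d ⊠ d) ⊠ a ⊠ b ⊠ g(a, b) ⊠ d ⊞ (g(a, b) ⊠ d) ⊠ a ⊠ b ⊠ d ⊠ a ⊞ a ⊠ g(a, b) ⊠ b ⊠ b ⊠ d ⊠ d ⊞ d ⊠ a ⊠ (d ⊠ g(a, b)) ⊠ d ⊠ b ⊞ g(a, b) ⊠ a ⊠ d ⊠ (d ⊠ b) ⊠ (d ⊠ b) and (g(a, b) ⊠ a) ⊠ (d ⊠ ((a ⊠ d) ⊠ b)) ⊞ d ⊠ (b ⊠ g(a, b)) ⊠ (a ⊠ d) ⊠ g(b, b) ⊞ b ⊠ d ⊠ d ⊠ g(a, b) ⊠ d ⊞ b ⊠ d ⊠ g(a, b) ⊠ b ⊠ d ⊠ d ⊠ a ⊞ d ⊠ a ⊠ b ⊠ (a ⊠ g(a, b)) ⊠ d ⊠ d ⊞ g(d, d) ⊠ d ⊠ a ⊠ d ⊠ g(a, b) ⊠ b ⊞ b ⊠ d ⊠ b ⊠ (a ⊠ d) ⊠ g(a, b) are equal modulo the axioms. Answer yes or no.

Left:  d ⊠ (g(b, b) ⊠ a) ⊠ g(a, b) ⊠ d ⊠ b ⊞ ((g(d, d) ⊠ g(a, b)) ⊠ ((d ⊠ a) ⊠ d)) ⊠ b ⊞ (d ⊠ d) ⊠ a ⊠ b ⊠ g(a, b) ⊠ d ⊞ (g(a, b) ⊠ d) ⊠ a ⊠ b ⊠ d ⊠ a ⊞ a ⊠ g(a, b) ⊠ b ⊠ b ⊠ d ⊠ d ⊞ d ⊠ a ⊠ (d ⊠ g(a, b)) ⊠ d ⊠ b ⊞ g(a, b) ⊠ a ⊠ d ⊠ (d ⊠ b) ⊠ (d ⊠ b)
  Flatten:  a ⊠ b ⊠ d ⊠ d ⊠ g(a, b) ⊠ g(b, b) ⊞ a ⊠ b ⊠ d ⊠ d ⊠ g(a, b) ⊠ g(d, d) ⊞ a ⊠ b ⊠ d ⊠ d ⊠ d ⊠ g(a, b) ⊞ a ⊠ a ⊠ b ⊠ d ⊠ d ⊠ g(a, b) ⊞ a ⊠ b ⊠ b ⊠ d ⊠ d ⊠ g(a, b) ⊞ a ⊠ b ⊠ d ⊠ d ⊠ d ⊠ g(a, b) ⊞ a ⊠ b ⊠ b ⊠ d ⊠ d ⊠ d ⊠ g(a, b)
  Order the arguments:  a ⊠ a ⊠ b ⊠ d ⊠ d ⊠ g(a, b) ⊞ a ⊠ b ⊠ b ⊠ d ⊠ d ⊠ d ⊠ g(a, b) ⊞ a ⊠ b ⊠ b ⊠ d ⊠ d ⊠ g(a, b) ⊞ a ⊠ b ⊠ d ⊠ d ⊠ d ⊠ g(a, b) ⊞ a ⊠ b ⊠ d ⊠ d ⊠ d ⊠ g(a, b) ⊞ a ⊠ b ⊠ d ⊠ d ⊠ g(a, b) ⊠ g(b, b) ⊞ a ⊠ b ⊠ d ⊠ d ⊠ g(a, b) ⊠ g(d, d)
Right:  (g(a, b) ⊠ a) ⊠ (d ⊠ ((a ⊠ d) ⊠ b)) ⊞ d ⊠ (b ⊠ g(a, b)) ⊠ (a ⊠ d) ⊠ g(b, b) ⊞ b ⊠ d ⊠ d ⊠ g(a, b) ⊠ d ⊞ b ⊠ d ⊠ g(a, b) ⊠ b ⊠ d ⊠ d ⊠ a ⊞ d ⊠ a ⊠ b ⊠ (a ⊠ g(a, b)) ⊠ d ⊠ d ⊞ g(d, d) ⊠ d ⊠ a ⊠ d ⊠ g(a, b) ⊠ b ⊞ b ⊠ d ⊠ b ⊠ (a ⊠ d) ⊠ g(a, b)
  Merge nested applications:  a ⊠ a ⊠ b ⊠ d ⊠ d ⊠ g(a, b) ⊞ a ⊠ b ⊠ d ⊠ d ⊠ g(a, b) ⊠ g(b, b) ⊞ b ⊠ d ⊠ d ⊠ d ⊠ g(a, b) ⊞ a ⊠ b ⊠ b ⊠ d ⊠ d ⊠ d ⊠ g(a, b) ⊞ a ⊠ a ⊠ b ⊠ d ⊠ d ⊠ d ⊠ g(a, b) ⊞ a ⊠ b ⊠ d ⊠ d ⊠ g(a, b) ⊠ g(d, d) ⊞ a ⊠ b ⊠ b ⊠ d ⊠ d ⊠ g(a, b)
  Order the arguments:  a ⊠ a ⊠ b ⊠ d ⊠ d ⊠ d ⊠ g(a, b) ⊞ a ⊠ a ⊠ b ⊠ d ⊠ d ⊠ g(a, b) ⊞ a ⊠ b ⊠ b ⊠ d ⊠ d ⊠ d ⊠ g(a, b) ⊞ a ⊠ b ⊠ b ⊠ d ⊠ d ⊠ g(a, b) ⊞ a ⊠ b ⊠ d ⊠ d ⊠ g(a, b) ⊠ g(b, b) ⊞ a ⊠ b ⊠ d ⊠ d ⊠ g(a, b) ⊠ g(d, d) ⊞ b ⊠ d ⊠ d ⊠ d ⊠ g(a, b)

Answer: no — a ⊠ a ⊠ b ⊠ d ⊠ d ⊠ g(a, b) ⊞ a ⊠ b ⊠ b ⊠ d ⊠ d ⊠ d ⊠ g(a, b) ⊞ a ⊠ b ⊠ b ⊠ d ⊠ d ⊠ g(a, b) ⊞ a ⊠ b ⊠ d ⊠ d ⊠ d ⊠ g(a, b) ⊞ a ⊠ b ⊠ d ⊠ d ⊠ d ⊠ g(a, b) ⊞ a ⊠ b ⊠ d ⊠ d ⊠ g(a, b) ⊠ g(b, b) ⊞ a ⊠ b ⊠ d ⊠ d ⊠ g(a, b) ⊠ g(d, d) vs a ⊠ a ⊠ b ⊠ d ⊠ d ⊠ d ⊠ g(a, b) ⊞ a ⊠ a ⊠ b ⊠ d ⊠ d ⊠ g(a, b) ⊞ a ⊠ b ⊠ b ⊠ d ⊠ d ⊠ d ⊠ g(a, b) ⊞ a ⊠ b ⊠ b ⊠ d ⊠ d ⊠ g(a, b) ⊞ a ⊠ b ⊠ d ⊠ d ⊠ g(a, b) ⊠ g(b, b) ⊞ a ⊠ b ⊠ d ⊠ d ⊠ g(a, b) ⊠ g(d, d) ⊞ b ⊠ d ⊠ d ⊠ d ⊠ g(a, b)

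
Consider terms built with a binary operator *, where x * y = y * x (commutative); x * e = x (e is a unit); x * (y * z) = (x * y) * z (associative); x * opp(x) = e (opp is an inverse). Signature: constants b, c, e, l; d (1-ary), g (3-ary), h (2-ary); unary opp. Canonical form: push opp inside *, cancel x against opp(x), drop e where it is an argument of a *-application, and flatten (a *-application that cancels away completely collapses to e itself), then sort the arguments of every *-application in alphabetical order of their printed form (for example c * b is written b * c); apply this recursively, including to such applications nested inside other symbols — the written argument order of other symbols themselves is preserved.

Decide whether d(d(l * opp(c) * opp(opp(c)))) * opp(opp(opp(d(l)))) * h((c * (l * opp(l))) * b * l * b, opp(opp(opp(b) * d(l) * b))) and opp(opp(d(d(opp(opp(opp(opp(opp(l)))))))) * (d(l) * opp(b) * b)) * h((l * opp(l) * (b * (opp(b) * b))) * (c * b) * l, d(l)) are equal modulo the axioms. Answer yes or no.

Answer: no — d(d(l)) * h(b * b * c * l, d(l)) * opp(d(l)) vs d(d(opp(l))) * h(b * b * c * l, d(l)) * opp(d(l))

Derivation:
Left:  d(d(l * opp(c) * opp(opp(c)))) * opp(opp(opp(d(l)))) * h((c * (l * opp(l))) * b * l * b, opp(opp(opp(b) * d(l) * b)))
  Push opp inside:  distribute opp over * and collapse double opp
  Combine occurrences:  d(d(l)) * opp(d(l)) * h(b * b * c * l, d(l))
  Order the arguments:  d(d(l)) * h(b * b * c * l, d(l)) * opp(d(l))
Right:  opp(opp(d(d(opp(opp(opp(opp(opp(l)))))))) * (d(l) * opp(b) * b)) * h((l * opp(l) * (b * (opp(b) * b))) * (c * b) * l, d(l))
  Push opp inside:  distribute opp over * and collapse double opp
  Cancel:  b cancels
  Collect terms:  d(d(opp(l))) * opp(d(l)) * h(b * b * c * l, d(l))
  Order the arguments:  d(d(opp(l))) * h(b * b * c * l, d(l)) * opp(d(l))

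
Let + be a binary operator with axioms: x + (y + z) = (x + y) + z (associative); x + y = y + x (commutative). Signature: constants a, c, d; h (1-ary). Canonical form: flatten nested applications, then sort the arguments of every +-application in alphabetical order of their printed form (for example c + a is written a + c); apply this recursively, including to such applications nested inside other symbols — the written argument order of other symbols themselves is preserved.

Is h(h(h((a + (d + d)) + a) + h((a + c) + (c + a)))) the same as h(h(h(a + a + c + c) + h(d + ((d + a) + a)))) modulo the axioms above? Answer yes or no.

Answer: yes — both canonical forms are h(h(h(a + a + c + c) + h(a + a + d + d)))

Derivation:
Left:  h(h(h((a + (d + d)) + a) + h((a + c) + (c + a))))
  Descend into:  h((a + (d + d)) + a) + h((a + c) + (c + a))
  Inside:  h((a + (d + d)) + a)  →  h(a + a + d + d)
  Simplify inside:  h((a + c) + (c + a))  →  h(a + a + c + c)
  Order the arguments:  h(a + a + c + c) + h(a + a + d + d)
  Put back:  h(h(h(a + a + c + c) + h(a + a + d + d)))
Right:  h(h(h(a + a + c + c) + h(d + ((d + a) + a))))
  Focus inside:  h(a + a + c + c) + h(d + ((d + a) + a))
  Inside:  h(d + ((d + a) + a))  →  h(a + a + d + d)
  Sort:  h(a + a + c + c) + h(a + a + d + d)
  Rebuild:  h(h(h(a + a + c + c) + h(a + a + d + d)))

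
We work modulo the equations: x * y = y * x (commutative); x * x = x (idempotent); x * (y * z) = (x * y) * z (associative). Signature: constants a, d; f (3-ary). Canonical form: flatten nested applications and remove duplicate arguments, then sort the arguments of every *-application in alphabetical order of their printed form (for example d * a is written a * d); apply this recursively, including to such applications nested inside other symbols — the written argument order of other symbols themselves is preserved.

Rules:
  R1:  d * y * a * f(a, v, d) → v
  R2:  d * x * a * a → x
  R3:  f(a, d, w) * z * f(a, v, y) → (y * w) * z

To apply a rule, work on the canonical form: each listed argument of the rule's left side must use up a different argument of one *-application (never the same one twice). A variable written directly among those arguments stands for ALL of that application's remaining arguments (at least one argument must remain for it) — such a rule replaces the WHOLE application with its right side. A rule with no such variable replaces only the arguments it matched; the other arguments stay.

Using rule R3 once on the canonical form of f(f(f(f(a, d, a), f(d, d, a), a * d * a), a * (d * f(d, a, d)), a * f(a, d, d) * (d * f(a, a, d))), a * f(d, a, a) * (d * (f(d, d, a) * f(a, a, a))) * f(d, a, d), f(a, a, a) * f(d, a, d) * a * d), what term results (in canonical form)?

Answer: f(f(f(f(a, d, a), f(d, d, a), a * d), a * d * f(d, a, d), a * d), a * d * f(a, a, a) * f(d, a, a) * f(d, a, d) * f(d, d, a), a * d * f(a, a, a) * f(d, a, d))

Derivation:
Canonical form:  f(f(f(f(a, d, a), f(d, d, a), a * d), a * d * f(d, a, d), a * d * f(a, a, d) * f(a, d, d)), a * d * f(a, a, a) * f(d, a, a) * f(d, a, d) * f(d, d, a), a * d * f(a, a, a) * f(d, a, d))
R3 matches:  uses f(a, a, d), f(a, d, d);  v := a, w := d, y := d, z := a * d
Every leftover argument binds to the variable; the entire application is replaced.
Result:  f(f(f(f(a, d, a), f(d, d, a), a * d), a * d * f(d, a, d), a * d), a * d * f(a, a, a) * f(d, a, a) * f(d, a, d) * f(d, d, a), a * d * f(a, a, a) * f(d, a, d))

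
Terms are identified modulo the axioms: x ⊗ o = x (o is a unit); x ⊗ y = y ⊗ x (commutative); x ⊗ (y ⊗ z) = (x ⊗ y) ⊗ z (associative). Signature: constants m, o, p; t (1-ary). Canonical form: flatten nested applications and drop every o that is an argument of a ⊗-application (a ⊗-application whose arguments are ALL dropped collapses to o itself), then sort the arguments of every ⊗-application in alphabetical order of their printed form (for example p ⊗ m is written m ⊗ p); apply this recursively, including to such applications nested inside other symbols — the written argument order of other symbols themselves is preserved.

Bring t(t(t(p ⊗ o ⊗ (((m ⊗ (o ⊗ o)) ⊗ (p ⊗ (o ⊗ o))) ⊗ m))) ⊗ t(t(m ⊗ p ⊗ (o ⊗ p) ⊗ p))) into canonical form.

Descend into:  t(t(p ⊗ o ⊗ (((m ⊗ (o ⊗ o)) ⊗ (p ⊗ (o ⊗ o))) ⊗ m))) ⊗ t(t(m ⊗ p ⊗ (o ⊗ p) ⊗ p))
Simplify inside:  t(t(p ⊗ o ⊗ (((m ⊗ (o ⊗ o)) ⊗ (p ⊗ (o ⊗ o))) ⊗ m)))  →  t(t(m ⊗ m ⊗ p ⊗ p))
Simplify inside:  t(t(m ⊗ p ⊗ (o ⊗ p) ⊗ p))  →  t(t(m ⊗ p ⊗ p ⊗ p))
Order the arguments:  t(t(m ⊗ m ⊗ p ⊗ p)) ⊗ t(t(m ⊗ p ⊗ p ⊗ p))
Rebuild:  t(t(t(m ⊗ m ⊗ p ⊗ p)) ⊗ t(t(m ⊗ p ⊗ p ⊗ p)))

Answer: t(t(t(m ⊗ m ⊗ p ⊗ p)) ⊗ t(t(m ⊗ p ⊗ p ⊗ p)))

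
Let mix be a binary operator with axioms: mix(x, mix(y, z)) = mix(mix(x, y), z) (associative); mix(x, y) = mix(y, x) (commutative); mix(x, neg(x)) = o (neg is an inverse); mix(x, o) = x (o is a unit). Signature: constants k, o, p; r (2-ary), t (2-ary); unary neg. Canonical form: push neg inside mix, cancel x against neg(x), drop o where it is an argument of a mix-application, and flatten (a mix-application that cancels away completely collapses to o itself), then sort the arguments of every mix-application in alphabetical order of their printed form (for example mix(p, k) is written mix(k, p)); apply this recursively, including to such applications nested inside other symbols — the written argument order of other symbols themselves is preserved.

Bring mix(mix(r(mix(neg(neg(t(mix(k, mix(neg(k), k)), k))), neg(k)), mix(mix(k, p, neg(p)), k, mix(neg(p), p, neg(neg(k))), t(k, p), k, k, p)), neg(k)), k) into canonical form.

Answer: r(mix(neg(k), t(k, k)), mix(k, k, k, k, k, p, t(k, p)))

Derivation:
Push neg inside:  distribute neg over mix and collapse double neg
Cancel inverse pairs:  k cancels
Collect:  r(mix(neg(k), t(k, k)), mix(k, k, k, k, k, p, t(k, p)))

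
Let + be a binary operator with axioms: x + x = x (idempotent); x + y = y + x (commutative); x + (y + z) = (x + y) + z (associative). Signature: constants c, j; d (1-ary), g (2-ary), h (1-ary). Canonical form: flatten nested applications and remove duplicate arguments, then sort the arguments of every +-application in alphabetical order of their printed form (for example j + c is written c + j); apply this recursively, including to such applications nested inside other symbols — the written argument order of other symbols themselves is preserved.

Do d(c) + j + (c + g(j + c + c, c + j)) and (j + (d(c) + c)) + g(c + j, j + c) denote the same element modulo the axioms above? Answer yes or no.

Answer: yes — both canonical forms are c + d(c) + g(c + j, c + j) + j

Derivation:
Left:  d(c) + j + (c + g(j + c + c, c + j))
  Flatten:  d(c) + j + c + g(j + c + c, c + j)
  Canonicalize subterm:  g(j + c + c, c + j)  →  g(c + j, c + j)
  Sort arguments:  c + d(c) + g(c + j, c + j) + j
Right:  (j + (d(c) + c)) + g(c + j, j + c)
  Un-nest:  j + d(c) + c + g(c + j, j + c)
  Simplify inside:  g(c + j, j + c)  →  g(c + j, c + j)
  Sort arguments:  c + d(c) + g(c + j, c + j) + j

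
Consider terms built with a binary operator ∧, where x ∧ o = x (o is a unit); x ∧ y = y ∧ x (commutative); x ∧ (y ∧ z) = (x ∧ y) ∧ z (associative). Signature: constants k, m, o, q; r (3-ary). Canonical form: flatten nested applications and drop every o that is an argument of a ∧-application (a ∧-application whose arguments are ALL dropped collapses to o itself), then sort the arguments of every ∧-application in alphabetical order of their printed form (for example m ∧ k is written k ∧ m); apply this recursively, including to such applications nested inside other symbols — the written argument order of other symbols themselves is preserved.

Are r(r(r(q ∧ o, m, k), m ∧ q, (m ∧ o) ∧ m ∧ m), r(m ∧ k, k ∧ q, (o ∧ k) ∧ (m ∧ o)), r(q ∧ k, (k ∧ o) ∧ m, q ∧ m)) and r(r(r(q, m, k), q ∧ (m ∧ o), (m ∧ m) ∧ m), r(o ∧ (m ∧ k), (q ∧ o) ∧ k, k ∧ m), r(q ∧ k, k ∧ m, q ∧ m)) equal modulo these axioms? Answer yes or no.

Answer: yes — both canonical forms are r(r(r(q, m, k), m ∧ q, m ∧ m ∧ m), r(k ∧ m, k ∧ q, k ∧ m), r(k ∧ q, k ∧ m, m ∧ q))

Derivation:
Left:  r(r(r(q ∧ o, m, k), m ∧ q, (m ∧ o) ∧ m ∧ m), r(m ∧ k, k ∧ q, (o ∧ k) ∧ (m ∧ o)), r(q ∧ k, (k ∧ o) ∧ m, q ∧ m))
  Descend into:  (o ∧ k) ∧ (m ∧ o)
  Un-nest:  o ∧ k ∧ m ∧ o
  Units out:  drop o (×2)
  Sort arguments:  k ∧ m
  Put back:  r(r(r(q, m, k), m ∧ q, m ∧ m ∧ m), r(k ∧ m, k ∧ q, k ∧ m), r(k ∧ q, k ∧ m, m ∧ q))
Right:  r(r(r(q, m, k), q ∧ (m ∧ o), (m ∧ m) ∧ m), r(o ∧ (m ∧ k), (q ∧ o) ∧ k, k ∧ m), r(q ∧ k, k ∧ m, q ∧ m))
  Work inside:  (q ∧ o) ∧ k
  Merge nested applications:  q ∧ o ∧ k
  Drop the unit:  drop o
  Order the arguments:  k ∧ q
  Reassemble:  r(r(r(q, m, k), m ∧ q, m ∧ m ∧ m), r(k ∧ m, k ∧ q, k ∧ m), r(k ∧ q, k ∧ m, m ∧ q))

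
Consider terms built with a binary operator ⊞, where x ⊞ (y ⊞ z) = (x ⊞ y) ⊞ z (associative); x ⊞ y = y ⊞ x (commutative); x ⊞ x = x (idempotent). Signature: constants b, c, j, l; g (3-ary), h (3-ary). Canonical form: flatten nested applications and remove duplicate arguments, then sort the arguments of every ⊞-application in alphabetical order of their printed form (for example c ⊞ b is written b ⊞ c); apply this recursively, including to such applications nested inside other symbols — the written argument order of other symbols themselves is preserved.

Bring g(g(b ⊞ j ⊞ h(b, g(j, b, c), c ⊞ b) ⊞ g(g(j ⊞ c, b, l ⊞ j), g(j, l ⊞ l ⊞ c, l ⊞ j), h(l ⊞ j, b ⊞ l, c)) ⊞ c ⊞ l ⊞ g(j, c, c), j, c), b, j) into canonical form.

Answer: g(g(b ⊞ c ⊞ g(g(c ⊞ j, b, j ⊞ l), g(j, c ⊞ l, j ⊞ l), h(j ⊞ l, b ⊞ l, c)) ⊞ g(j, c, c) ⊞ h(b, g(j, b, c), b ⊞ c) ⊞ j ⊞ l, j, c), b, j)

Derivation:
Work inside:  b ⊞ j ⊞ h(b, g(j, b, c), c ⊞ b) ⊞ g(g(j ⊞ c, b, l ⊞ j), g(j, l ⊞ l ⊞ c, l ⊞ j), h(l ⊞ j, b ⊞ l, c)) ⊞ c ⊞ l ⊞ g(j, c, c)
Canonicalize subterm:  h(b, g(j, b, c), c ⊞ b)  →  h(b, g(j, b, c), b ⊞ c)
Simplify inside:  g(g(j ⊞ c, b, l ⊞ j), g(j, l ⊞ l ⊞ c, l ⊞ j), h(l ⊞ j, b ⊞ l, c))  →  g(g(c ⊞ j, b, j ⊞ l), g(j, c ⊞ l, j ⊞ l), h(j ⊞ l, b ⊞ l, c))
Sort arguments:  b ⊞ c ⊞ g(g(c ⊞ j, b, j ⊞ l), g(j, c ⊞ l, j ⊞ l), h(j ⊞ l, b ⊞ l, c)) ⊞ g(j, c, c) ⊞ h(b, g(j, b, c), b ⊞ c) ⊞ j ⊞ l
Reassemble:  g(g(b ⊞ c ⊞ g(g(c ⊞ j, b, j ⊞ l), g(j, c ⊞ l, j ⊞ l), h(j ⊞ l, b ⊞ l, c)) ⊞ g(j, c, c) ⊞ h(b, g(j, b, c), b ⊞ c) ⊞ j ⊞ l, j, c), b, j)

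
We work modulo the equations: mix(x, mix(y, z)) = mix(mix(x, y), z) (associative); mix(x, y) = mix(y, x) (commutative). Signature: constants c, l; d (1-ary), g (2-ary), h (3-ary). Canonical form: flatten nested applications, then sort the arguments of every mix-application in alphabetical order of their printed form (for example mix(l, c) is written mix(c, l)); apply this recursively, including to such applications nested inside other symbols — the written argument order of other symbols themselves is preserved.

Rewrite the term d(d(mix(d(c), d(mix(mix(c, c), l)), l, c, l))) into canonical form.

Answer: d(d(mix(c, d(c), d(mix(c, c, l)), l, l)))

Derivation:
Descend into:  mix(d(c), d(mix(mix(c, c), l)), l, c, l)
Inside:  d(mix(mix(c, c), l))  →  d(mix(c, c, l))
Sort:  mix(c, d(c), d(mix(c, c, l)), l, l)
Reassemble:  d(d(mix(c, d(c), d(mix(c, c, l)), l, l)))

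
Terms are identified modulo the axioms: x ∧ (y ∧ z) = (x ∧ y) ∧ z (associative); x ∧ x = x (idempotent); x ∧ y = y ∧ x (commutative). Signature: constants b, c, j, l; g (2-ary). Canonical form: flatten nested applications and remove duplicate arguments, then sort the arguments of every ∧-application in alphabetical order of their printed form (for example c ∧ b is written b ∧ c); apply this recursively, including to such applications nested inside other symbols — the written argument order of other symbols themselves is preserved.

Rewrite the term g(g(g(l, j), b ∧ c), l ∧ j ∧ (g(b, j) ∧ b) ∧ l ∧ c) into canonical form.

Work inside:  l ∧ j ∧ (g(b, j) ∧ b) ∧ l ∧ c
Flatten:  l ∧ j ∧ g(b, j) ∧ b ∧ l ∧ c
Drop duplicates:  drop duplicate l
Order the arguments:  b ∧ c ∧ g(b, j) ∧ j ∧ l
Reassemble:  g(g(g(l, j), b ∧ c), b ∧ c ∧ g(b, j) ∧ j ∧ l)

Answer: g(g(g(l, j), b ∧ c), b ∧ c ∧ g(b, j) ∧ j ∧ l)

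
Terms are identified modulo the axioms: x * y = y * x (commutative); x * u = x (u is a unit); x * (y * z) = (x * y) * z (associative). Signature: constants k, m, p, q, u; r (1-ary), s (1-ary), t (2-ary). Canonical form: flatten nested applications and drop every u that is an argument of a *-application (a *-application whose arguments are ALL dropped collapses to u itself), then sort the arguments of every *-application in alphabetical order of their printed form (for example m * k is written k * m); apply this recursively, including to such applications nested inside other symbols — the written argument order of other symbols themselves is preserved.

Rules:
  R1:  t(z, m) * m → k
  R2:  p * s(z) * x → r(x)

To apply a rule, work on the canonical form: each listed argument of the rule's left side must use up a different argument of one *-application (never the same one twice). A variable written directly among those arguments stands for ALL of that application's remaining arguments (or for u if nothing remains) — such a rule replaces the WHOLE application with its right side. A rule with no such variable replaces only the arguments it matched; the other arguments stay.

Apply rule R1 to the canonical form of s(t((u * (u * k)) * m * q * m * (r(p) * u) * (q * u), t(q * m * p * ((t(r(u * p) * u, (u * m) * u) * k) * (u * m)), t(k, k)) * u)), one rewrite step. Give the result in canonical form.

Answer: s(t(k * m * m * q * q * r(p), t(k * k * m * p * q, t(k, k))))

Derivation:
Canonical form:  s(t(k * m * m * q * q * r(p), t(k * m * m * p * q * t(r(p), m), t(k, k))))
Apply R1:  consuming m, t(r(p), m);  z := r(p)
Result:  s(t(k * m * m * q * q * r(p), t(k * k * m * p * q, t(k, k))))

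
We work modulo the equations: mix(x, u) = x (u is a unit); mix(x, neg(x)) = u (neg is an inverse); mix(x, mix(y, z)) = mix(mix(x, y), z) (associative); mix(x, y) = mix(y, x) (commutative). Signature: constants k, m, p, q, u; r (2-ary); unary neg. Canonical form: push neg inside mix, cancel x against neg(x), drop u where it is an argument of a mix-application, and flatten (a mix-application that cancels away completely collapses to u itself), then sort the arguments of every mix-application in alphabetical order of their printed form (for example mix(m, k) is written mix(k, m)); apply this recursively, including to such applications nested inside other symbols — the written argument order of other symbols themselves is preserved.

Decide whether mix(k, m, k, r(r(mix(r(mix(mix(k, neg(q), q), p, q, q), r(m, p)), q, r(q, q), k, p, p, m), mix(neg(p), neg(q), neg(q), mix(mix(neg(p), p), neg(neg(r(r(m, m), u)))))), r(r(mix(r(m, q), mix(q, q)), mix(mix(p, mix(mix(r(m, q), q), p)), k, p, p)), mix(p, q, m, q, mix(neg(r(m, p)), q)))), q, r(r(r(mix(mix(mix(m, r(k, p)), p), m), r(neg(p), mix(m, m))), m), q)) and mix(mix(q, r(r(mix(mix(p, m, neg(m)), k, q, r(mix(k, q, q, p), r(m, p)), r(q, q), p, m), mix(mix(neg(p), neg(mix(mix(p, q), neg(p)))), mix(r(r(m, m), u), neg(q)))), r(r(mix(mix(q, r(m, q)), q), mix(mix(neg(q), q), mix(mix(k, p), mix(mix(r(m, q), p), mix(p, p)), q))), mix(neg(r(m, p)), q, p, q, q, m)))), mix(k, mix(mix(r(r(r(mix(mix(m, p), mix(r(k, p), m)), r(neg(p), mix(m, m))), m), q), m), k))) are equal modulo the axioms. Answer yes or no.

Left:  mix(k, m, k, r(r(mix(r(mix(mix(k, neg(q), q), p, q, q), r(m, p)), q, r(q, q), k, p, p, m), mix(neg(p), neg(q), neg(q), mix(mix(neg(p), p), neg(neg(r(r(m, m), u)))))), r(r(mix(r(m, q), mix(q, q)), mix(mix(p, mix(mix(r(m, q), q), p)), k, p, p)), mix(p, q, m, q, mix(neg(r(m, p)), q)))), q, r(r(r(mix(mix(mix(m, r(k, p)), p), m), r(neg(p), mix(m, m))), m), q))
  Push neg inside:  distribute neg over mix and collapse double neg
  Combine occurrences:  mix(k, k, m, r(r(mix(k, m, p, p, q, r(mix(k, p, q, q), r(m, p)), r(q, q)), mix(neg(p), neg(q), neg(q), r(r(m, m), u))), r(r(mix(q, q, r(m, q)), mix(k, p, p, p, p, q, r(m, q))), mix(m, neg(r(m, p)), p, q, q, q))), q, r(r(r(mix(m, m, p, r(k, p)), r(neg(p), mix(m, m))), m), q))
  Sort arguments:  mix(k, k, m, q, r(r(mix(k, m, p, p, q, r(mix(k, p, q, q), r(m, p)), r(q, q)), mix(neg(p), neg(q), neg(q), r(r(m, m), u))), r(r(mix(q, q, r(m, q)), mix(k, p, p, p, p, q, r(m, q))), mix(m, neg(r(m, p)), p, q, q, q))), r(r(r(mix(m, m, p, r(k, p)), r(neg(p), mix(m, m))), m), q))
Right:  mix(mix(q, r(r(mix(mix(p, m, neg(m)), k, q, r(mix(k, q, q, p), r(m, p)), r(q, q), p, m), mix(mix(neg(p), neg(mix(mix(p, q), neg(p)))), mix(r(r(m, m), u), neg(q)))), r(r(mix(mix(q, r(m, q)), q), mix(mix(neg(q), q), mix(mix(k, p), mix(mix(r(m, q), p), mix(p, p)), q))), mix(neg(r(m, p)), q, p, q, q, m)))), mix(k, mix(mix(r(r(r(mix(mix(m, p), mix(r(k, p), m)), r(neg(p), mix(m, m))), m), q), m), k)))
  Push neg inside:  distribute neg over mix and collapse double neg
  Collect terms:  mix(q, r(r(mix(k, m, p, p, q, r(mix(k, p, q, q), r(m, p)), r(q, q)), mix(neg(p), neg(q), neg(q), r(r(m, m), u))), r(r(mix(q, q, r(m, q)), mix(k, p, p, p, p, q, r(m, q))), mix(m, neg(r(m, p)), p, q, q, q))), k, k, r(r(r(mix(m, m, p, r(k, p)), r(neg(p), mix(m, m))), m), q), m)
  Order the arguments:  mix(k, k, m, q, r(r(mix(k, m, p, p, q, r(mix(k, p, q, q), r(m, p)), r(q, q)), mix(neg(p), neg(q), neg(q), r(r(m, m), u))), r(r(mix(q, q, r(m, q)), mix(k, p, p, p, p, q, r(m, q))), mix(m, neg(r(m, p)), p, q, q, q))), r(r(r(mix(m, m, p, r(k, p)), r(neg(p), mix(m, m))), m), q))

Answer: yes — both canonical forms are mix(k, k, m, q, r(r(mix(k, m, p, p, q, r(mix(k, p, q, q), r(m, p)), r(q, q)), mix(neg(p), neg(q), neg(q), r(r(m, m), u))), r(r(mix(q, q, r(m, q)), mix(k, p, p, p, p, q, r(m, q))), mix(m, neg(r(m, p)), p, q, q, q))), r(r(r(mix(m, m, p, r(k, p)), r(neg(p), mix(m, m))), m), q))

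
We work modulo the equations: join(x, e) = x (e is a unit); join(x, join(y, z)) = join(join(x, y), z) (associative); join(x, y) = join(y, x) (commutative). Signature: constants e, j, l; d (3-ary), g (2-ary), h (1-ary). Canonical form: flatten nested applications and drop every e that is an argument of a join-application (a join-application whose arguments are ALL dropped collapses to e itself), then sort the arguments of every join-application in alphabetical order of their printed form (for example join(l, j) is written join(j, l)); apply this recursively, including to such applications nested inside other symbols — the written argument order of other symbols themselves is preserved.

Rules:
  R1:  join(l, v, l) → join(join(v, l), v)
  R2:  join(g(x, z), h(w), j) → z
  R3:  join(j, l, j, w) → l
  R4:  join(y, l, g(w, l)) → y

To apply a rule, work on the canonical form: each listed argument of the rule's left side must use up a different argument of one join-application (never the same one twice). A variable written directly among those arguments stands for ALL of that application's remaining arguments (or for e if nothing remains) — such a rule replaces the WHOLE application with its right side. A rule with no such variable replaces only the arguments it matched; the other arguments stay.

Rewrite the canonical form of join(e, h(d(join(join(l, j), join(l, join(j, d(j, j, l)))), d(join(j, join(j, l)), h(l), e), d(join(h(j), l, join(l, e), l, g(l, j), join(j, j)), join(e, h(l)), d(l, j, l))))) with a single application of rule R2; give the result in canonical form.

Answer: h(d(join(d(j, j, l), j, j, l, l), d(join(j, j, l), h(l), e), d(join(j, j, l, l, l), h(l), d(l, j, l))))

Derivation:
Canonical form:  h(d(join(d(j, j, l), j, j, l, l), d(join(j, j, l), h(l), e), d(join(g(l, j), h(j), j, j, l, l, l), h(l), d(l, j, l))))
Match R2:  consume g(l, j), h(j), j;  w := j, x := l, z := j
New term:  h(d(join(d(j, j, l), j, j, l, l), d(join(j, j, l), h(l), e), d(join(j, j, l, l, l), h(l), d(l, j, l))))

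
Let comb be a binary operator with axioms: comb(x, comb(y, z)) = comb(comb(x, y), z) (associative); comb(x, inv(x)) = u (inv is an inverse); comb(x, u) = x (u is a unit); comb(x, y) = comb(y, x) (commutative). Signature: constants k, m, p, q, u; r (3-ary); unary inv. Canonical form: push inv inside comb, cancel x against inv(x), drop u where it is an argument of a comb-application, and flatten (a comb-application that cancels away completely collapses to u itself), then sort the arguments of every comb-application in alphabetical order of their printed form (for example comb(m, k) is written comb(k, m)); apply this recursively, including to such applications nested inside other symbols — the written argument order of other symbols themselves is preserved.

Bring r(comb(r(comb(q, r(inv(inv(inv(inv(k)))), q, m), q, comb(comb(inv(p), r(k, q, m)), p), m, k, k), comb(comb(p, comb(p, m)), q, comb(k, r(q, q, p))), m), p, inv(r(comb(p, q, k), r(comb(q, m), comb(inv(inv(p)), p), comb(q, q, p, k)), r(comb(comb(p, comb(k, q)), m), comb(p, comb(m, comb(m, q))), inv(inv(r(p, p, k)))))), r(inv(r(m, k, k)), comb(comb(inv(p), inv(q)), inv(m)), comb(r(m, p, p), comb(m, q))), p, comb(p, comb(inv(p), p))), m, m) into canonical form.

Answer: r(comb(inv(r(comb(k, p, q), r(comb(m, q), comb(p, p), comb(k, p, q, q)), r(comb(k, m, p, q), comb(m, m, p, q), r(p, p, k)))), p, p, p, r(comb(k, k, m, q, q, r(k, q, m), r(k, q, m)), comb(k, m, p, p, q, r(q, q, p)), m), r(inv(r(m, k, k)), comb(inv(m), inv(p), inv(q)), comb(m, q, r(m, p, p)))), m, m)

Derivation:
Descend into:  comb(r(comb(q, r(inv(inv(inv(inv(k)))), q, m), q, comb(comb(inv(p), r(k, q, m)), p), m, k, k), comb(comb(p, comb(p, m)), q, comb(k, r(q, q, p))), m), p, inv(r(comb(p, q, k), r(comb(q, m), comb(inv(inv(p)), p), comb(q, q, p, k)), r(comb(comb(p, comb(k, q)), m), comb(p, comb(m, comb(m, q))), inv(inv(r(p, p, k)))))), r(inv(r(m, k, k)), comb(comb(inv(p), inv(q)), inv(m)), comb(r(m, p, p), comb(m, q))), p, comb(p, comb(inv(p), p)))
Push inv inside:  distribute inv over comb and collapse double inv
Collect:  comb(r(comb(k, k, m, q, q, r(k, q, m), r(k, q, m)), comb(k, m, p, p, q, r(q, q, p)), m), p, p, p, inv(r(comb(k, p, q), r(comb(m, q), comb(p, p), comb(k, p, q, q)), r(comb(k, m, p, q), comb(m, m, p, q), r(p, p, k)))), r(inv(r(m, k, k)), comb(inv(m), inv(p), inv(q)), comb(m, q, r(m, p, p))))
Order the arguments:  comb(inv(r(comb(k, p, q), r(comb(m, q), comb(p, p), comb(k, p, q, q)), r(comb(k, m, p, q), comb(m, m, p, q), r(p, p, k)))), p, p, p, r(comb(k, k, m, q, q, r(k, q, m), r(k, q, m)), comb(k, m, p, p, q, r(q, q, p)), m), r(inv(r(m, k, k)), comb(inv(m), inv(p), inv(q)), comb(m, q, r(m, p, p))))
Rebuild:  r(comb(inv(r(comb(k, p, q), r(comb(m, q), comb(p, p), comb(k, p, q, q)), r(comb(k, m, p, q), comb(m, m, p, q), r(p, p, k)))), p, p, p, r(comb(k, k, m, q, q, r(k, q, m), r(k, q, m)), comb(k, m, p, p, q, r(q, q, p)), m), r(inv(r(m, k, k)), comb(inv(m), inv(p), inv(q)), comb(m, q, r(m, p, p)))), m, m)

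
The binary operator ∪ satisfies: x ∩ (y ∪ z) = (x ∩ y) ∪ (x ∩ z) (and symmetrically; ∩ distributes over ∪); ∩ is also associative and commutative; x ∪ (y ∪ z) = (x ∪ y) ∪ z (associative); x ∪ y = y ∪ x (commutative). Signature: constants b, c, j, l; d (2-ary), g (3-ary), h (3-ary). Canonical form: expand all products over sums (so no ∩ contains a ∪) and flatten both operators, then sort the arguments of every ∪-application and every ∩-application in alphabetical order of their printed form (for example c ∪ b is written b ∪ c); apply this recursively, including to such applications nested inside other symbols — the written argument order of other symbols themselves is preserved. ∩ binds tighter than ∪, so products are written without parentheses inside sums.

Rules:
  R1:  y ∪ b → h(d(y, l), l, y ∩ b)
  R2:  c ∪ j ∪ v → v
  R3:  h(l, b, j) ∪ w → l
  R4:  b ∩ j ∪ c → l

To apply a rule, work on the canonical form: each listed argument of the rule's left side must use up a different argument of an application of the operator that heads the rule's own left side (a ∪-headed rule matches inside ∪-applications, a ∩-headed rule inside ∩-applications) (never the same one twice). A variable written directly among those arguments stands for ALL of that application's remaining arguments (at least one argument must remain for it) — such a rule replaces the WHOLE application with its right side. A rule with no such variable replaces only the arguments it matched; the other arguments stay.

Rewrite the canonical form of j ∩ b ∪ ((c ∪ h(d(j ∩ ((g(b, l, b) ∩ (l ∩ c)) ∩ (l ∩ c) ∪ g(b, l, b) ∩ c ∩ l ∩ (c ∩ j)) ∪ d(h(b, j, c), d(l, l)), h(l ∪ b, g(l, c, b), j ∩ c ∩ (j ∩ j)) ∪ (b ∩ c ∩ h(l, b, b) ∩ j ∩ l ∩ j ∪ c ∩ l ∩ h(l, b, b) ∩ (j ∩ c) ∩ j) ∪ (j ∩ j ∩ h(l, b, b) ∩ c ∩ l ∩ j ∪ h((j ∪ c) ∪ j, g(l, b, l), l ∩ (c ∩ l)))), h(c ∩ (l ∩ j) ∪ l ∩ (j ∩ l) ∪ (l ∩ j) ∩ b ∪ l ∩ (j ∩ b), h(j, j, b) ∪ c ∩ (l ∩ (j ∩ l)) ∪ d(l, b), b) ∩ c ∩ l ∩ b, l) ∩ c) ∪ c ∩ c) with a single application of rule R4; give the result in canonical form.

Canonical form:  b ∩ j ∪ c ∪ c ∩ c ∪ c ∩ h(d(c ∩ c ∩ g(b, l, b) ∩ j ∩ j ∩ l ∪ c ∩ c ∩ g(b, l, b) ∩ j ∩ l ∩ l ∪ d(h(b, j, c), d(l, l)), b ∩ c ∩ h(l, b, b) ∩ j ∩ j ∩ l ∪ c ∩ c ∩ h(l, b, b) ∩ j ∩ j ∩ l ∪ c ∩ h(l, b, b) ∩ j ∩ j ∩ j ∩ l ∪ h(b ∪ l, g(l, c, b), c ∩ j ∩ j ∩ j) ∪ h(c ∪ j ∪ j, g(l, b, l), c ∩ l ∩ l)), b ∩ c ∩ h(b ∩ j ∩ l ∪ b ∩ j ∩ l ∪ c ∩ j ∩ l ∪ j ∩ l ∩ l, c ∩ j ∩ l ∩ l ∪ d(l, b) ∪ h(j, j, b), b) ∩ l, l)
R4 matches:  uses b ∩ j, c
Giving:  c ∩ c ∪ c ∩ h(d(c ∩ c ∩ g(b, l, b) ∩ j ∩ j ∩ l ∪ c ∩ c ∩ g(b, l, b) ∩ j ∩ l ∩ l ∪ d(h(b, j, c), d(l, l)), b ∩ c ∩ h(l, b, b) ∩ j ∩ j ∩ l ∪ c ∩ c ∩ h(l, b, b) ∩ j ∩ j ∩ l ∪ c ∩ h(l, b, b) ∩ j ∩ j ∩ j ∩ l ∪ h(b ∪ l, g(l, c, b), c ∩ j ∩ j ∩ j) ∪ h(c ∪ j ∪ j, g(l, b, l), c ∩ l ∩ l)), b ∩ c ∩ h(b ∩ j ∩ l ∪ b ∩ j ∩ l ∪ c ∩ j ∩ l ∪ j ∩ l ∩ l, c ∩ j ∩ l ∩ l ∪ d(l, b) ∪ h(j, j, b), b) ∩ l, l) ∪ l

Answer: c ∩ c ∪ c ∩ h(d(c ∩ c ∩ g(b, l, b) ∩ j ∩ j ∩ l ∪ c ∩ c ∩ g(b, l, b) ∩ j ∩ l ∩ l ∪ d(h(b, j, c), d(l, l)), b ∩ c ∩ h(l, b, b) ∩ j ∩ j ∩ l ∪ c ∩ c ∩ h(l, b, b) ∩ j ∩ j ∩ l ∪ c ∩ h(l, b, b) ∩ j ∩ j ∩ j ∩ l ∪ h(b ∪ l, g(l, c, b), c ∩ j ∩ j ∩ j) ∪ h(c ∪ j ∪ j, g(l, b, l), c ∩ l ∩ l)), b ∩ c ∩ h(b ∩ j ∩ l ∪ b ∩ j ∩ l ∪ c ∩ j ∩ l ∪ j ∩ l ∩ l, c ∩ j ∩ l ∩ l ∪ d(l, b) ∪ h(j, j, b), b) ∩ l, l) ∪ l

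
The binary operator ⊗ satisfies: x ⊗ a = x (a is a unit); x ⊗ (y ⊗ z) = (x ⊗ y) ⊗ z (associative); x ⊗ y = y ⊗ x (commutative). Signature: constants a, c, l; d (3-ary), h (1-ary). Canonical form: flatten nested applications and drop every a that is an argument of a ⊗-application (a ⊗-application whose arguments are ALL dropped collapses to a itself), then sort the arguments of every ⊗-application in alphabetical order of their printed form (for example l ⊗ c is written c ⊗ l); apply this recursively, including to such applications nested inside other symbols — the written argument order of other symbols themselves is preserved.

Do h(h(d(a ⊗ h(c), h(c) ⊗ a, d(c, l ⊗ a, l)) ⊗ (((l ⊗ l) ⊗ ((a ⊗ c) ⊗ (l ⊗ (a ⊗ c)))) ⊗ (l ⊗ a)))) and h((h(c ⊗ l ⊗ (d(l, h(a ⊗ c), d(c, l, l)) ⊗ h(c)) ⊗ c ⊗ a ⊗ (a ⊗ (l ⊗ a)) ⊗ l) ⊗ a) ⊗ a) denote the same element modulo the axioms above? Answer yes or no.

Left:  h(h(d(a ⊗ h(c), h(c) ⊗ a, d(c, l ⊗ a, l)) ⊗ (((l ⊗ l) ⊗ ((a ⊗ c) ⊗ (l ⊗ (a ⊗ c)))) ⊗ (l ⊗ a))))
  Work inside:  d(a ⊗ h(c), h(c) ⊗ a, d(c, l ⊗ a, l)) ⊗ (((l ⊗ l) ⊗ ((a ⊗ c) ⊗ (l ⊗ (a ⊗ c)))) ⊗ (l ⊗ a))
  Un-nest:  d(a ⊗ h(c), h(c) ⊗ a, d(c, l ⊗ a, l)) ⊗ l ⊗ l ⊗ a ⊗ c ⊗ l ⊗ a ⊗ c ⊗ l ⊗ a
  Simplify inside:  d(a ⊗ h(c), h(c) ⊗ a, d(c, l ⊗ a, l))  →  d(h(c), h(c), d(c, l, l))
  Drop the unit:  drop a (×3)
  Sort:  c ⊗ c ⊗ d(h(c), h(c), d(c, l, l)) ⊗ l ⊗ l ⊗ l ⊗ l
  Rebuild:  h(h(c ⊗ c ⊗ d(h(c), h(c), d(c, l, l)) ⊗ l ⊗ l ⊗ l ⊗ l))
Right:  h((h(c ⊗ l ⊗ (d(l, h(a ⊗ c), d(c, l, l)) ⊗ h(c)) ⊗ c ⊗ a ⊗ (a ⊗ (l ⊗ a)) ⊗ l) ⊗ a) ⊗ a)
  Work inside:  (h(c ⊗ l ⊗ (d(l, h(a ⊗ c), d(c, l, l)) ⊗ h(c)) ⊗ c ⊗ a ⊗ (a ⊗ (l ⊗ a)) ⊗ l) ⊗ a) ⊗ a
  Merge nested applications:  h(c ⊗ l ⊗ (d(l, h(a ⊗ c), d(c, l, l)) ⊗ h(c)) ⊗ c ⊗ a ⊗ (a ⊗ (l ⊗ a)) ⊗ l) ⊗ a ⊗ a
  Inside:  h(c ⊗ l ⊗ (d(l, h(a ⊗ c), d(c, l, l)) ⊗ h(c)) ⊗ c ⊗ a ⊗ (a ⊗ (l ⊗ a)) ⊗ l)  →  h(c ⊗ c ⊗ d(l, h(c), d(c, l, l)) ⊗ h(c) ⊗ l ⊗ l ⊗ l)
  Unit:  drop a (×2)
  Order the arguments:  h(c ⊗ c ⊗ d(l, h(c), d(c, l, l)) ⊗ h(c) ⊗ l ⊗ l ⊗ l)
  Put back:  h(h(c ⊗ c ⊗ d(l, h(c), d(c, l, l)) ⊗ h(c) ⊗ l ⊗ l ⊗ l))

Answer: no — h(h(c ⊗ c ⊗ d(h(c), h(c), d(c, l, l)) ⊗ l ⊗ l ⊗ l ⊗ l)) vs h(h(c ⊗ c ⊗ d(l, h(c), d(c, l, l)) ⊗ h(c) ⊗ l ⊗ l ⊗ l))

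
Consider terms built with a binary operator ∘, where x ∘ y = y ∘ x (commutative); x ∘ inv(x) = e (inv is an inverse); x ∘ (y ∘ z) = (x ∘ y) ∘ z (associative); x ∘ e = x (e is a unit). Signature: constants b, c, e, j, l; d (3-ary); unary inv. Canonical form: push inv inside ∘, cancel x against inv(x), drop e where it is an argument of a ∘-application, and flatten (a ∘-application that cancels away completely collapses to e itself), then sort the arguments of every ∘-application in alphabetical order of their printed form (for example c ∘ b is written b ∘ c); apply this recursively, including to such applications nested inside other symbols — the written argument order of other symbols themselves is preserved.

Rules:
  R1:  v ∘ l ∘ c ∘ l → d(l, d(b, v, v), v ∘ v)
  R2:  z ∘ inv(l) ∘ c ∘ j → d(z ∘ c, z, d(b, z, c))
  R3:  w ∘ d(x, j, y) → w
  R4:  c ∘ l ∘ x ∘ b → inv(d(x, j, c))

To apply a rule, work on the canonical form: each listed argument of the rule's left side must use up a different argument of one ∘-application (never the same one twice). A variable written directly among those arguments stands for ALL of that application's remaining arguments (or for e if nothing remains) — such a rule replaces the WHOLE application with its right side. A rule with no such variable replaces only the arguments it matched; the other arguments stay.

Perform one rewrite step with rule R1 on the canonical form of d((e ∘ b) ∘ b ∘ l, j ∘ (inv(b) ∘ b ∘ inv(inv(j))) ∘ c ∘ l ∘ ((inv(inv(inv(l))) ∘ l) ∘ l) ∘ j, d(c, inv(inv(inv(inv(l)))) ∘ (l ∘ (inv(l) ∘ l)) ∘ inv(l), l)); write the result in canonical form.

Canonical form:  d(b ∘ b ∘ l, c ∘ j ∘ j ∘ j ∘ l ∘ l, d(c, l, l))
Apply R1:  consuming c, l, l;  v := j ∘ j ∘ j
The extension variable absorbs all remaining arguments, so the whole application is rewritten.
Result:  d(b ∘ b ∘ l, d(l, d(b, j ∘ j ∘ j, j ∘ j ∘ j), j ∘ j ∘ j ∘ j ∘ j ∘ j), d(c, l, l))

Answer: d(b ∘ b ∘ l, d(l, d(b, j ∘ j ∘ j, j ∘ j ∘ j), j ∘ j ∘ j ∘ j ∘ j ∘ j), d(c, l, l))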